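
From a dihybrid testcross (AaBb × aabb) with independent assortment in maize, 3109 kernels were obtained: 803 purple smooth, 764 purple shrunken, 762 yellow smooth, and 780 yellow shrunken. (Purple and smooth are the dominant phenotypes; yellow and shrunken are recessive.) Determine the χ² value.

A dihybrid testcross with independent assortment gives a 1:1:1:1 ratio.
Total ratio parts = 4. Expected numbers out of 3109:
  purple smooth: 3109 × 1/4 = 777.25
  purple shrunken: 3109 × 1/4 = 777.25
  yellow smooth: 3109 × 1/4 = 777.25
  yellow shrunken: 3109 × 1/4 = 777.25
χ² = Σ (O − E)² / E
  purple smooth: (803 − 777.25)² / 777.25 = 0.8531
  purple shrunken: (764 − 777.25)² / 777.25 = 0.2259
  yellow smooth: (762 − 777.25)² / 777.25 = 0.2992
  yellow shrunken: (780 − 777.25)² / 777.25 = 0.0097
χ² = 0.8531 + 0.2259 + 0.2992 + 0.0097 = 1.3879 ≈ 1.388

1.388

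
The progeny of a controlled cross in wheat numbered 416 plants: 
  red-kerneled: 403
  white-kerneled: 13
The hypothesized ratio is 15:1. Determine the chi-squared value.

6.933

Expected counts for N = 416 under a 15:1 ratio (total parts = 16):
  red-kerneled: 416 × 15/16 = 390
  white-kerneled: 416 × 1/16 = 26
χ² = Σ (O − E)² / E
  red-kerneled: (403 − 390)² / 390 = 0.4333
  white-kerneled: (13 − 26)² / 26 = 6.5000
χ² = 0.4333 + 6.5000 = 6.9333 ≈ 6.933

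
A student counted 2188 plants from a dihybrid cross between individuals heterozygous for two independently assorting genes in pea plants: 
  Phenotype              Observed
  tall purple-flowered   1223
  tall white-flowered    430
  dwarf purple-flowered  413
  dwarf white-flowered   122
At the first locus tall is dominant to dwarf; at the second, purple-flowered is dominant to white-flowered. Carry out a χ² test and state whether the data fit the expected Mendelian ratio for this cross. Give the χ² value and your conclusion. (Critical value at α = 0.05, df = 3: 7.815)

A dihybrid F₂ with independent assortment and complete dominance at both loci gives a 9:3:3:1 phenotypic ratio.
Under the 9:3:3:1 hypothesis (Σ ratio = 16, N = 2188):
  tall purple-flowered: 2188 × 9/16 = 1230.75
  tall white-flowered: 2188 × 3/16 = 410.25
  dwarf purple-flowered: 2188 × 3/16 = 410.25
  dwarf white-flowered: 2188 × 1/16 = 136.75
χ² = Σ (O − E)² / E
  tall purple-flowered: (1223 − 1230.75)² / 1230.75 = 0.0488
  tall white-flowered: (430 − 410.25)² / 410.25 = 0.9508
  dwarf purple-flowered: (413 − 410.25)² / 410.25 = 0.0184
  dwarf white-flowered: (122 − 136.75)² / 136.75 = 1.5910
χ² = 0.0488 + 0.9508 + 0.0184 + 1.5910 = 2.609
Degrees of freedom = 4 − 1 = 3; critical value at α = 0.05 is 7.815.
Since 2.609 < 7.815, we fail to reject the null hypothesis — the data are consistent with the 9:3:3:1 ratio.

2.609; consistent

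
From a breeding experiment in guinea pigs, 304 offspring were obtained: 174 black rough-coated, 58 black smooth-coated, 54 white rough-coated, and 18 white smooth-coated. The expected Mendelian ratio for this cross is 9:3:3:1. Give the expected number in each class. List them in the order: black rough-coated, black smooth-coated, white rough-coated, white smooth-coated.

171, 57, 57, 19

Expected counts for N = 304 under a 9:3:3:1 ratio (total parts = 16):
  black rough-coated: 304 × 9/16 = 171
  black smooth-coated: 304 × 3/16 = 57
  white rough-coated: 304 × 3/16 = 57
  white smooth-coated: 304 × 1/16 = 19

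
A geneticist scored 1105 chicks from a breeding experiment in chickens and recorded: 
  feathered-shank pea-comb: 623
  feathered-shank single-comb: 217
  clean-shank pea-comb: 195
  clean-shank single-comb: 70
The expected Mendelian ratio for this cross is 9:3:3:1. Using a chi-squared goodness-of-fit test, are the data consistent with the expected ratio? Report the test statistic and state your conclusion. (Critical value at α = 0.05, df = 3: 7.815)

1.198; consistent

The 9:3:3:1 ratio has 16 parts, so with N = 1105 the expected counts are:
  feathered-shank pea-comb: 1105 × 9/16 = 621.5625
  feathered-shank single-comb: 1105 × 3/16 = 207.1875
  clean-shank pea-comb: 1105 × 3/16 = 207.1875
  clean-shank single-comb: 1105 × 1/16 = 69.0625
χ² = Σ (O − E)² / E
  feathered-shank pea-comb: (623 − 621.5625)² / 621.5625 = 0.0033
  feathered-shank single-comb: (217 − 207.1875)² / 207.1875 = 0.4647
  clean-shank pea-comb: (195 − 207.1875)² / 207.1875 = 0.7169
  clean-shank single-comb: (70 − 69.0625)² / 69.0625 = 0.0127
χ² = 0.0033 + 0.4647 + 0.7169 + 0.0127 = 1.1976 ≈ 1.198
Degrees of freedom = 4 − 1 = 3; critical value at α = 0.05 is 7.815.
Since 1.198 < 7.815, we fail to reject the null hypothesis — the data are consistent with the 9:3:3:1 ratio.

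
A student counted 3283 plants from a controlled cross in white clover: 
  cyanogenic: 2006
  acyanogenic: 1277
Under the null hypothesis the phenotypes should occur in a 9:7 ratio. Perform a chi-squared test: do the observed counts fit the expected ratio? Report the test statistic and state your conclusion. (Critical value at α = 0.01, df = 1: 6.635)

The 9:7 ratio has 16 parts, so with N = 3283 the expected counts are:
  cyanogenic: 3283 × 9/16 = 1846.6875
  acyanogenic: 3283 × 7/16 = 1436.3125
χ² = Σ (O − E)² / E
  cyanogenic: (2006 − 1846.6875)² / 1846.6875 = 13.7438
  acyanogenic: (1277 − 1436.3125)² / 1436.3125 = 17.6706
χ² = 13.7438 + 17.6706 = 31.4144 ≈ 31.414
Degrees of freedom = 2 − 1 = 1; critical value at α = 0.01 is 6.635.
Since 31.414 > 6.635, we reject the null hypothesis — the data do not fit the 9:7 ratio.

31.414; not consistent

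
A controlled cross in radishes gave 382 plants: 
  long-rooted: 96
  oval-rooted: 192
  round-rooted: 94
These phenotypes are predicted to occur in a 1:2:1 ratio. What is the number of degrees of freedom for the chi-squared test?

A goodness-of-fit test with 3 phenotype classes has df = 3 − 1 = 2.

2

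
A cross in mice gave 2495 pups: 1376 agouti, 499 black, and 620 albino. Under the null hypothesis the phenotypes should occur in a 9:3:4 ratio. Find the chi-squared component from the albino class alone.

0.023

Total ratio parts = 16. Expected numbers out of 2495:
  agouti: 2495 × 9/16 = 1403.4375
  black: 2495 × 3/16 = 467.8125
  albino: 2495 × 4/16 = 623.75
Contribution of albino: (620 − 623.75)² / 623.75 = 0.0225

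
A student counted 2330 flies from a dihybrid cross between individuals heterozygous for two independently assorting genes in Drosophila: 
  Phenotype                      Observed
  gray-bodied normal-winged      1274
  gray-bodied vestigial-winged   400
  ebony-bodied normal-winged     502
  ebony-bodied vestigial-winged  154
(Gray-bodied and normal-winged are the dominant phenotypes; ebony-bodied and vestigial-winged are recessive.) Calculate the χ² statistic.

14.326

A dihybrid F₂ with independent assortment and complete dominance at both loci gives a 9:3:3:1 phenotypic ratio.
Expected counts for N = 2330 under a 9:3:3:1 ratio (total parts = 16):
  gray-bodied normal-winged: 2330 × 9/16 = 1310.625
  gray-bodied vestigial-winged: 2330 × 3/16 = 436.875
  ebony-bodied normal-winged: 2330 × 3/16 = 436.875
  ebony-bodied vestigial-winged: 2330 × 1/16 = 145.625
χ² = Σ (O − E)² / E
  gray-bodied normal-winged: (1274 − 1310.625)² / 1310.625 = 1.0235
  gray-bodied vestigial-winged: (400 − 436.875)² / 436.875 = 3.1125
  ebony-bodied normal-winged: (502 − 436.875)² / 436.875 = 9.7082
  ebony-bodied vestigial-winged: (154 − 145.625)² / 145.625 = 0.4817
χ² = 1.0235 + 3.1125 + 9.7082 + 0.4817 = 14.3259 ≈ 14.326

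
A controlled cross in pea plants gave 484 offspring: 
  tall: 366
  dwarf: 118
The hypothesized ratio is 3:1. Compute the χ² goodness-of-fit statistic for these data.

The 3:1 ratio has 4 parts, so with N = 484 the expected counts are:
  tall: 484 × 3/4 = 363
  dwarf: 484 × 1/4 = 121
χ² = Σ (O − E)² / E
  tall: (366 − 363)² / 363 = 0.0248
  dwarf: (118 − 121)² / 121 = 0.0744
χ² = 0.0248 + 0.0744 = 0.0992 ≈ 0.099

0.099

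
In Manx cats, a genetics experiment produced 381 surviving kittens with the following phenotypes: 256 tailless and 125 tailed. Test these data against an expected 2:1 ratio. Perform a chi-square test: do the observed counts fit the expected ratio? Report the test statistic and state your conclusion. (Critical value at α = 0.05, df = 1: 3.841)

Total ratio parts = 3. Expected numbers out of 381:
  tailless: 381 × 2/3 = 254
  tailed: 381 × 1/3 = 127
χ² = Σ (O − E)² / E
  tailless: (256 − 254)² / 254 = 0.0157
  tailed: (125 − 127)² / 127 = 0.0315
χ² = 0.0157 + 0.0315 = 0.0472 ≈ 0.047
Degrees of freedom = 2 − 1 = 1; critical value at α = 0.05 is 3.841.
Since 0.047 < 3.841, we fail to reject the null hypothesis — the data are consistent with the 2:1 ratio.

0.047; consistent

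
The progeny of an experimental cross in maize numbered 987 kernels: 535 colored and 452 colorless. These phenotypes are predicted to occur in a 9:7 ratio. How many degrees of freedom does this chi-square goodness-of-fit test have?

A goodness-of-fit test with 2 phenotype classes has df = 2 − 1 = 1.

1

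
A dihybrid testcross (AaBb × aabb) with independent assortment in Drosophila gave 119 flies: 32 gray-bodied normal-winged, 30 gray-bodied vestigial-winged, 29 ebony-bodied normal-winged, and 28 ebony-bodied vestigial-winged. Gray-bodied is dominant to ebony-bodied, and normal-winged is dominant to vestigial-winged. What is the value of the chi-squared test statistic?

A dihybrid testcross with independent assortment gives a 1:1:1:1 ratio.
Under the 1:1:1:1 hypothesis (Σ ratio = 4, N = 119):
  gray-bodied normal-winged: 119 × 1/4 = 29.75
  gray-bodied vestigial-winged: 119 × 1/4 = 29.75
  ebony-bodied normal-winged: 119 × 1/4 = 29.75
  ebony-bodied vestigial-winged: 119 × 1/4 = 29.75
χ² = Σ (O − E)² / E
  gray-bodied normal-winged: (32 − 29.75)² / 29.75 = 0.1702
  gray-bodied vestigial-winged: (30 − 29.75)² / 29.75 = 0.0021
  ebony-bodied normal-winged: (29 − 29.75)² / 29.75 = 0.0189
  ebony-bodied vestigial-winged: (28 − 29.75)² / 29.75 = 0.1029
χ² = 0.1702 + 0.0021 + 0.0189 + 0.1029 = 0.2941 ≈ 0.294

0.294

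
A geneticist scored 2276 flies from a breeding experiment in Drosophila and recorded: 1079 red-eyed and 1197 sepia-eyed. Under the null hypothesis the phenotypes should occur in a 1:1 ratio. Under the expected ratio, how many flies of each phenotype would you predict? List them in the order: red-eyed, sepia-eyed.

1138, 1138

Total ratio parts = 2. Expected numbers out of 2276:
  red-eyed: 2276 × 1/2 = 1138
  sepia-eyed: 2276 × 1/2 = 1138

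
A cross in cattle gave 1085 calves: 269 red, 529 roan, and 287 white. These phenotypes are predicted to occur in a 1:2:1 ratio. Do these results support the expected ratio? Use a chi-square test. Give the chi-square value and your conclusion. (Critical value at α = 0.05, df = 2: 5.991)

Expected counts for N = 1085 under a 1:2:1 ratio (total parts = 4):
  red: 1085 × 1/4 = 271.25
  roan: 1085 × 2/4 = 542.5
  white: 1085 × 1/4 = 271.25
χ² = Σ (O − E)² / E
  red: (269 − 271.25)² / 271.25 = 0.0187
  roan: (529 − 542.5)² / 542.5 = 0.3359
  white: (287 − 271.25)² / 271.25 = 0.9145
χ² = 0.0187 + 0.3359 + 0.9145 = 1.2691 ≈ 1.269
Degrees of freedom = 3 − 1 = 2; critical value at α = 0.05 is 5.991.
Since 1.269 < 5.991, we fail to reject the null hypothesis — the data are consistent with the 1:2:1 ratio.

1.269; consistent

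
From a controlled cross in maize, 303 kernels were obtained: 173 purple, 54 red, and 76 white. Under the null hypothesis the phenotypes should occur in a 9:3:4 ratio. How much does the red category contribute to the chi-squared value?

0.139

Expected counts for N = 303 under a 9:3:4 ratio (total parts = 16):
  purple: 303 × 9/16 = 170.4375
  red: 303 × 3/16 = 56.8125
  white: 303 × 4/16 = 75.75
Contribution of red: (54 − 56.8125)² / 56.8125 = 0.1392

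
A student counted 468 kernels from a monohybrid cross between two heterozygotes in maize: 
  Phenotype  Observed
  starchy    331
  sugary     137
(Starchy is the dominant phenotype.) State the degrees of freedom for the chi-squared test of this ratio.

For a monohybrid cross between heterozygotes with complete dominance, the expected phenotypic ratio is 3:1.
A goodness-of-fit test with 2 phenotype classes has df = 2 − 1 = 1.

1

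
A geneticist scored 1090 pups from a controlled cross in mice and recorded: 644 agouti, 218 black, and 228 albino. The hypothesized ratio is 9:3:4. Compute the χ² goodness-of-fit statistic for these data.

Total ratio parts = 16. Expected numbers out of 1090:
  agouti: 1090 × 9/16 = 613.125
  black: 1090 × 3/16 = 204.375
  albino: 1090 × 4/16 = 272.5
χ² = Σ (O − E)² / E
  agouti: (644 − 613.125)² / 613.125 = 1.5548
  black: (218 − 204.375)² / 204.375 = 0.9083
  albino: (228 − 272.5)² / 272.5 = 7.2670
χ² = 1.5548 + 0.9083 + 7.2670 = 9.7301 ≈ 9.730

9.730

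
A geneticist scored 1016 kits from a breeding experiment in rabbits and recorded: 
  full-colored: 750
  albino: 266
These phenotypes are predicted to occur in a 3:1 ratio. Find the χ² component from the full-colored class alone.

0.189

The 3:1 ratio has 4 parts, so with N = 1016 the expected counts are:
  full-colored: 1016 × 3/4 = 762
  albino: 1016 × 1/4 = 254
Contribution of full-colored: (750 − 762)² / 762 = 0.1890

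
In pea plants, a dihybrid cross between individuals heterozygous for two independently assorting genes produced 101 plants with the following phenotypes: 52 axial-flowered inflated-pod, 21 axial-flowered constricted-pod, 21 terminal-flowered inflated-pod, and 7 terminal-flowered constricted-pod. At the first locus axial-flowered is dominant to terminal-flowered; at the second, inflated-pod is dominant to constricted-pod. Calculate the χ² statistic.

0.932

A dihybrid F₂ with independent assortment and complete dominance at both loci gives a 9:3:3:1 phenotypic ratio.
Total ratio parts = 16. Expected numbers out of 101:
  axial-flowered inflated-pod: 101 × 9/16 = 56.8125
  axial-flowered constricted-pod: 101 × 3/16 = 18.9375
  terminal-flowered inflated-pod: 101 × 3/16 = 18.9375
  terminal-flowered constricted-pod: 101 × 1/16 = 6.3125
χ² = Σ (O − E)² / E
  axial-flowered inflated-pod: (52 − 56.8125)² / 56.8125 = 0.4077
  axial-flowered constricted-pod: (21 − 18.9375)² / 18.9375 = 0.2246
  terminal-flowered inflated-pod: (21 − 18.9375)² / 18.9375 = 0.2246
  terminal-flowered constricted-pod: (7 − 6.3125)² / 6.3125 = 0.0749
χ² = 0.4077 + 0.2246 + 0.2246 + 0.0749 = 0.9318 ≈ 0.932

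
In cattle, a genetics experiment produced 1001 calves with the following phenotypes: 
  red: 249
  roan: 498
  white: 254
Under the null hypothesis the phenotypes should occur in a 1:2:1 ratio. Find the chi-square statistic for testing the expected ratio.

Expected counts for N = 1001 under a 1:2:1 ratio (total parts = 4):
  red: 1001 × 1/4 = 250.25
  roan: 1001 × 2/4 = 500.5
  white: 1001 × 1/4 = 250.25
χ² = Σ (O − E)² / E
  red: (249 − 250.25)² / 250.25 = 0.0062
  roan: (498 − 500.5)² / 500.5 = 0.0125
  white: (254 − 250.25)² / 250.25 = 0.0562
χ² = 0.0062 + 0.0125 + 0.0562 = 0.0749 ≈ 0.075

0.075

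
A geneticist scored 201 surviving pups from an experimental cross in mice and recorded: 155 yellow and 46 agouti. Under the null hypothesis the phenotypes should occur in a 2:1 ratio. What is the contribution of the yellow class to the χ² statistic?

The 2:1 ratio has 3 parts, so with N = 201 the expected counts are:
  yellow: 201 × 2/3 = 134
  agouti: 201 × 1/3 = 67
Contribution of yellow: (155 − 134)² / 134 = 3.2910

3.291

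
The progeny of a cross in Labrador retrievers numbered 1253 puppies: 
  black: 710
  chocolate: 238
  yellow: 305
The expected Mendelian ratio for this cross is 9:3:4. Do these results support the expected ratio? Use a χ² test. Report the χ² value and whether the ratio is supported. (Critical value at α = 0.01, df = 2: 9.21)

0.295; consistent

The 9:3:4 ratio has 16 parts, so with N = 1253 the expected counts are:
  black: 1253 × 9/16 = 704.8125
  chocolate: 1253 × 3/16 = 234.9375
  yellow: 1253 × 4/16 = 313.25
χ² = Σ (O − E)² / E
  black: (710 − 704.8125)² / 704.8125 = 0.0382
  chocolate: (238 − 234.9375)² / 234.9375 = 0.0399
  yellow: (305 − 313.25)² / 313.25 = 0.2173
χ² = 0.0382 + 0.0399 + 0.2173 = 0.2954 ≈ 0.295
Degrees of freedom = 3 − 1 = 2; critical value at α = 0.01 is 9.21.
Since 0.295 < 9.21, we fail to reject the null hypothesis — the data are consistent with the 9:3:4 ratio.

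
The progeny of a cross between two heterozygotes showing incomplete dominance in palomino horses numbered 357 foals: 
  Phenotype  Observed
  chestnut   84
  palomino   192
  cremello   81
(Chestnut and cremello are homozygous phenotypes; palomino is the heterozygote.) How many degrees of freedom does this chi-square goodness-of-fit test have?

With incomplete dominance, a heterozygote × heterozygote cross gives a 1:2:1 phenotypic ratio.
A goodness-of-fit test with 3 phenotype classes has df = 3 − 1 = 2.

2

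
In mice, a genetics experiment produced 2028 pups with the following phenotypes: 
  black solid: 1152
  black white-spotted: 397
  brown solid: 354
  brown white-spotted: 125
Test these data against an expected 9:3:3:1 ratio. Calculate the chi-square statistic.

2.685

Total ratio parts = 16. Expected numbers out of 2028:
  black solid: 2028 × 9/16 = 1140.75
  black white-spotted: 2028 × 3/16 = 380.25
  brown solid: 2028 × 3/16 = 380.25
  brown white-spotted: 2028 × 1/16 = 126.75
χ² = Σ (O − E)² / E
  black solid: (1152 − 1140.75)² / 1140.75 = 0.1109
  black white-spotted: (397 − 380.25)² / 380.25 = 0.7378
  brown solid: (354 − 380.25)² / 380.25 = 1.8121
  brown white-spotted: (125 − 126.75)² / 126.75 = 0.0242
χ² = 0.1109 + 0.7378 + 1.8121 + 0.0242 = 2.685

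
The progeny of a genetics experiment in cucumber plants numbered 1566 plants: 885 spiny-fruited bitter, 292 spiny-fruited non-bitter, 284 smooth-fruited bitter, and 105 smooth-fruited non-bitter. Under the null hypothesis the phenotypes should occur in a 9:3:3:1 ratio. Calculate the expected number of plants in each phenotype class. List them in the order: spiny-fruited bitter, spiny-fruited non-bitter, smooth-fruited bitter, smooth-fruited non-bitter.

Expected counts for N = 1566 under a 9:3:3:1 ratio (total parts = 16):
  spiny-fruited bitter: 1566 × 9/16 = 880.875
  spiny-fruited non-bitter: 1566 × 3/16 = 293.625
  smooth-fruited bitter: 1566 × 3/16 = 293.625
  smooth-fruited non-bitter: 1566 × 1/16 = 97.875

880.875, 293.625, 293.625, 97.875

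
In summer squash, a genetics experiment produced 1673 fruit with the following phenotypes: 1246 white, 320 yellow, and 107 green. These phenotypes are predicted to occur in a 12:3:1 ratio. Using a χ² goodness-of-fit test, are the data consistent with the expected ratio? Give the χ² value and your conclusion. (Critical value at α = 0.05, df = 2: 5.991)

Under the 12:3:1 hypothesis (Σ ratio = 16, N = 1673):
  white: 1673 × 12/16 = 1254.75
  yellow: 1673 × 3/16 = 313.6875
  green: 1673 × 1/16 = 104.5625
χ² = Σ (O − E)² / E
  white: (1246 − 1254.75)² / 1254.75 = 0.0610
  yellow: (320 − 313.6875)² / 313.6875 = 0.1270
  green: (107 − 104.5625)² / 104.5625 = 0.0568
χ² = 0.0610 + 0.1270 + 0.0568 = 0.2448 ≈ 0.245
Degrees of freedom = 3 − 1 = 2; critical value at α = 0.05 is 5.991.
Since 0.245 < 5.991, we fail to reject the null hypothesis — the data are consistent with the 12:3:1 ratio.

0.245; consistent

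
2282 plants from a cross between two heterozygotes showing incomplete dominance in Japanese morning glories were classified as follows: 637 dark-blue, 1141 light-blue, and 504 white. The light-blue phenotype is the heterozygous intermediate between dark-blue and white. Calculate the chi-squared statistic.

With incomplete dominance, a heterozygote × heterozygote cross gives a 1:2:1 phenotypic ratio.
Expected counts for N = 2282 under a 1:2:1 ratio (total parts = 4):
  dark-blue: 2282 × 1/4 = 570.5
  light-blue: 2282 × 2/4 = 1141
  white: 2282 × 1/4 = 570.5
χ² = Σ (O − E)² / E
  dark-blue: (637 − 570.5)² / 570.5 = 7.7515
  light-blue: (1141 − 1141)² / 1141 = 0.0000
  white: (504 − 570.5)² / 570.5 = 7.7515
χ² = 7.7515 + 0.0000 + 7.7515 = 15.503

15.503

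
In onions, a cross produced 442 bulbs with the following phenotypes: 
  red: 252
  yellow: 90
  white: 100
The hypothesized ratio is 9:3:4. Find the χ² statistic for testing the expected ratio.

1.656

Expected counts for N = 442 under a 9:3:4 ratio (total parts = 16):
  red: 442 × 9/16 = 248.625
  yellow: 442 × 3/16 = 82.875
  white: 442 × 4/16 = 110.5
χ² = Σ (O − E)² / E
  red: (252 − 248.625)² / 248.625 = 0.0458
  yellow: (90 − 82.875)² / 82.875 = 0.6126
  white: (100 − 110.5)² / 110.5 = 0.9977
χ² = 0.0458 + 0.6126 + 0.9977 = 1.6561 ≈ 1.656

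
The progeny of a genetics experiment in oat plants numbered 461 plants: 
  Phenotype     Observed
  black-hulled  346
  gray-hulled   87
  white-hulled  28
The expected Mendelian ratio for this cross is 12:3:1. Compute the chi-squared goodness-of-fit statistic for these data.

0.027

Expected counts for N = 461 under a 12:3:1 ratio (total parts = 16):
  black-hulled: 461 × 12/16 = 345.75
  gray-hulled: 461 × 3/16 = 86.4375
  white-hulled: 461 × 1/16 = 28.8125
χ² = Σ (O − E)² / E
  black-hulled: (346 − 345.75)² / 345.75 = 0.0002
  gray-hulled: (87 − 86.4375)² / 86.4375 = 0.0037
  white-hulled: (28 − 28.8125)² / 28.8125 = 0.0229
χ² = 0.0002 + 0.0037 + 0.0229 = 0.0268 ≈ 0.027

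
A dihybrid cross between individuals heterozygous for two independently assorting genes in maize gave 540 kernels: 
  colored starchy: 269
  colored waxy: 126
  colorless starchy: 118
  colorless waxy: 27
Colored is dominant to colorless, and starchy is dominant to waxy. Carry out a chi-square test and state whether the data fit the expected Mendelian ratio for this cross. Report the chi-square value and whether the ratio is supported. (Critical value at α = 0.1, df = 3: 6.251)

A dihybrid F₂ with independent assortment and complete dominance at both loci gives a 9:3:3:1 phenotypic ratio.
Total ratio parts = 16. Expected numbers out of 540:
  colored starchy: 540 × 9/16 = 303.75
  colored waxy: 540 × 3/16 = 101.25
  colorless starchy: 540 × 3/16 = 101.25
  colorless waxy: 540 × 1/16 = 33.75
χ² = Σ (O − E)² / E
  colored starchy: (269 − 303.75)² / 303.75 = 3.9755
  colored waxy: (126 − 101.25)² / 101.25 = 6.0500
  colorless starchy: (118 − 101.25)² / 101.25 = 2.7710
  colorless waxy: (27 − 33.75)² / 33.75 = 1.3500
χ² = 3.9755 + 6.0500 + 2.7710 + 1.3500 = 14.1465 ≈ 14.147
Degrees of freedom = 4 − 1 = 3; critical value at α = 0.1 is 6.251.
Since 14.147 > 6.251, we reject the null hypothesis — the data do not fit the 9:3:3:1 ratio.

14.147; not consistent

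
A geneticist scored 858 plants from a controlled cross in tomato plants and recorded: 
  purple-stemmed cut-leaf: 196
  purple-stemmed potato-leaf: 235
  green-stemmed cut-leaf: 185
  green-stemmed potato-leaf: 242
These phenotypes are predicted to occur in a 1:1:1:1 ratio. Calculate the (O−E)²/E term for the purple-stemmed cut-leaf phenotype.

1.596

Expected counts for N = 858 under a 1:1:1:1 ratio (total parts = 4):
  purple-stemmed cut-leaf: 858 × 1/4 = 214.5
  purple-stemmed potato-leaf: 858 × 1/4 = 214.5
  green-stemmed cut-leaf: 858 × 1/4 = 214.5
  green-stemmed potato-leaf: 858 × 1/4 = 214.5
Contribution of purple-stemmed cut-leaf: (196 − 214.5)² / 214.5 = 1.5956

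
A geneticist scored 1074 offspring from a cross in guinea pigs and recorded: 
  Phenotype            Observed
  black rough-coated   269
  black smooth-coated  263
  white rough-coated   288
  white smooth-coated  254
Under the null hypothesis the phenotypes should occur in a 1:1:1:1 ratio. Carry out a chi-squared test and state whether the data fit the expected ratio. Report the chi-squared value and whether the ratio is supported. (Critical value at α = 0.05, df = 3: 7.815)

Under the 1:1:1:1 hypothesis (Σ ratio = 4, N = 1074):
  black rough-coated: 1074 × 1/4 = 268.5
  black smooth-coated: 1074 × 1/4 = 268.5
  white rough-coated: 1074 × 1/4 = 268.5
  white smooth-coated: 1074 × 1/4 = 268.5
χ² = Σ (O − E)² / E
  black rough-coated: (269 − 268.5)² / 268.5 = 0.0009
  black smooth-coated: (263 − 268.5)² / 268.5 = 0.1127
  white rough-coated: (288 − 268.5)² / 268.5 = 1.4162
  white smooth-coated: (254 − 268.5)² / 268.5 = 0.7831
χ² = 0.0009 + 0.1127 + 1.4162 + 0.7831 = 2.3129 ≈ 2.313
Degrees of freedom = 4 − 1 = 3; critical value at α = 0.05 is 7.815.
Since 2.313 < 7.815, we fail to reject the null hypothesis — the data are consistent with the 1:1:1:1 ratio.

2.313; consistent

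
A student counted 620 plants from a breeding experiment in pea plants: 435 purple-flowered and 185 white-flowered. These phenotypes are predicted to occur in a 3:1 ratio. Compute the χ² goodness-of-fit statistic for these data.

7.742

Total ratio parts = 4. Expected numbers out of 620:
  purple-flowered: 620 × 3/4 = 465
  white-flowered: 620 × 1/4 = 155
χ² = Σ (O − E)² / E
  purple-flowered: (435 − 465)² / 465 = 1.9355
  white-flowered: (185 − 155)² / 155 = 5.8065
χ² = 1.9355 + 5.8065 = 7.742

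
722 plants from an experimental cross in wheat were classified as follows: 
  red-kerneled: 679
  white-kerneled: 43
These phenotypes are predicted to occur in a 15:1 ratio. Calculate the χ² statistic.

Total ratio parts = 16. Expected numbers out of 722:
  red-kerneled: 722 × 15/16 = 676.875
  white-kerneled: 722 × 1/16 = 45.125
χ² = Σ (O − E)² / E
  red-kerneled: (679 − 676.875)² / 676.875 = 0.0067
  white-kerneled: (43 − 45.125)² / 45.125 = 0.1001
χ² = 0.0067 + 0.1001 = 0.1068 ≈ 0.107

0.107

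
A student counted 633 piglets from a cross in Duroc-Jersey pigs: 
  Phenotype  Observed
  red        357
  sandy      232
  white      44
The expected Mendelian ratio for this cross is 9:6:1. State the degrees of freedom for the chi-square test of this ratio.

2

A goodness-of-fit test with 3 phenotype classes has df = 3 − 1 = 2.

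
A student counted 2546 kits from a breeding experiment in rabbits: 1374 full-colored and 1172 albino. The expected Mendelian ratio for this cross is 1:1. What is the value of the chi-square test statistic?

16.027

Expected counts for N = 2546 under a 1:1 ratio (total parts = 2):
  full-colored: 2546 × 1/2 = 1273
  albino: 2546 × 1/2 = 1273
χ² = Σ (O − E)² / E
  full-colored: (1374 − 1273)² / 1273 = 8.0134
  albino: (1172 − 1273)² / 1273 = 8.0134
χ² = 8.0134 + 8.0134 = 16.0268 ≈ 16.027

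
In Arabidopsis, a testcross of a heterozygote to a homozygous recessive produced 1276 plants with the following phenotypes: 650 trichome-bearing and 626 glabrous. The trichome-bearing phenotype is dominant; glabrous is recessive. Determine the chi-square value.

0.451

A testcross of a heterozygote (Aa × aa) gives a 1:1 phenotypic ratio.
Total ratio parts = 2. Expected numbers out of 1276:
  trichome-bearing: 1276 × 1/2 = 638
  glabrous: 1276 × 1/2 = 638
χ² = Σ (O − E)² / E
  trichome-bearing: (650 − 638)² / 638 = 0.2257
  glabrous: (626 − 638)² / 638 = 0.2257
χ² = 0.2257 + 0.2257 = 0.4514 ≈ 0.451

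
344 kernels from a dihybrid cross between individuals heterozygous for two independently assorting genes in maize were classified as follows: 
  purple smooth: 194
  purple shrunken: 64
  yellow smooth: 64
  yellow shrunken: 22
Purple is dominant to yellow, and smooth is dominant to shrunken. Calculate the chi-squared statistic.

A dihybrid F₂ with independent assortment and complete dominance at both loci gives a 9:3:3:1 phenotypic ratio.
Total ratio parts = 16. Expected numbers out of 344:
  purple smooth: 344 × 9/16 = 193.5
  purple shrunken: 344 × 3/16 = 64.5
  yellow smooth: 344 × 3/16 = 64.5
  yellow shrunken: 344 × 1/16 = 21.5
χ² = Σ (O − E)² / E
  purple smooth: (194 − 193.5)² / 193.5 = 0.0013
  purple shrunken: (64 − 64.5)² / 64.5 = 0.0039
  yellow smooth: (64 − 64.5)² / 64.5 = 0.0039
  yellow shrunken: (22 − 21.5)² / 21.5 = 0.0116
χ² = 0.0013 + 0.0039 + 0.0039 + 0.0116 = 0.0207 ≈ 0.021

0.021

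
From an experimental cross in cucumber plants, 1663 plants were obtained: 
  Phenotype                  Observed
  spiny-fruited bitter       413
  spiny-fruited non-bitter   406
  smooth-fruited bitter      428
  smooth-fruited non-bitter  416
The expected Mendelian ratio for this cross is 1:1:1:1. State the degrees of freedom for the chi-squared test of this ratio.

3

A goodness-of-fit test with 4 phenotype classes has df = 4 − 1 = 3.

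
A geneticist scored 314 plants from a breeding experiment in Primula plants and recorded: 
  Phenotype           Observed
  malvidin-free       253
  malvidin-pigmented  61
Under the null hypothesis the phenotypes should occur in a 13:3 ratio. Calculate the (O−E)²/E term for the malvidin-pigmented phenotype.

Under the 13:3 hypothesis (Σ ratio = 16, N = 314):
  malvidin-free: 314 × 13/16 = 255.125
  malvidin-pigmented: 314 × 3/16 = 58.875
Contribution of malvidin-pigmented: (61 − 58.875)² / 58.875 = 0.0767

0.077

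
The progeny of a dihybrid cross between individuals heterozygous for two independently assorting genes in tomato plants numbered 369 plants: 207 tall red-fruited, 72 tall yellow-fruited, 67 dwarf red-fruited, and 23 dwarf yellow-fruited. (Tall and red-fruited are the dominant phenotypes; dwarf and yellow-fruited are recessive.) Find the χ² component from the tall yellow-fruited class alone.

0.114

A dihybrid F₂ with independent assortment and complete dominance at both loci gives a 9:3:3:1 phenotypic ratio.
Expected counts for N = 369 under a 9:3:3:1 ratio (total parts = 16):
  tall red-fruited: 369 × 9/16 = 207.5625
  tall yellow-fruited: 369 × 3/16 = 69.1875
  dwarf red-fruited: 369 × 3/16 = 69.1875
  dwarf yellow-fruited: 369 × 1/16 = 23.0625
Contribution of tall yellow-fruited: (72 − 69.1875)² / 69.1875 = 0.1143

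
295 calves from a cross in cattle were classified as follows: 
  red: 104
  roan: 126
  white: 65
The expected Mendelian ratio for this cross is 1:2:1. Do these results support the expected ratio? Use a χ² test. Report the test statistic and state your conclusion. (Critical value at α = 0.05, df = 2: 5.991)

16.580; not consistent

The 1:2:1 ratio has 4 parts, so with N = 295 the expected counts are:
  red: 295 × 1/4 = 73.75
  roan: 295 × 2/4 = 147.5
  white: 295 × 1/4 = 73.75
χ² = Σ (O − E)² / E
  red: (104 − 73.75)² / 73.75 = 12.4076
  roan: (126 − 147.5)² / 147.5 = 3.1339
  white: (65 − 73.75)² / 73.75 = 1.0381
χ² = 12.4076 + 3.1339 + 1.0381 = 16.5796 ≈ 16.580
Degrees of freedom = 3 − 1 = 2; critical value at α = 0.05 is 5.991.
Since 16.580 > 5.991, we reject the null hypothesis — the data do not fit the 1:2:1 ratio.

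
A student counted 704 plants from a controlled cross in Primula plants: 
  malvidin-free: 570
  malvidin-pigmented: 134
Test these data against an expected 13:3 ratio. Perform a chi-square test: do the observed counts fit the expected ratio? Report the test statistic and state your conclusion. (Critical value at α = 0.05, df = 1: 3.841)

The 13:3 ratio has 16 parts, so with N = 704 the expected counts are:
  malvidin-free: 704 × 13/16 = 572
  malvidin-pigmented: 704 × 3/16 = 132
χ² = Σ (O − E)² / E
  malvidin-free: (570 − 572)² / 572 = 0.0070
  malvidin-pigmented: (134 − 132)² / 132 = 0.0303
χ² = 0.0070 + 0.0303 = 0.0373 ≈ 0.037
Degrees of freedom = 2 − 1 = 1; critical value at α = 0.05 is 3.841.
Since 0.037 < 3.841, we fail to reject the null hypothesis — the data are consistent with the 13:3 ratio.

0.037; consistent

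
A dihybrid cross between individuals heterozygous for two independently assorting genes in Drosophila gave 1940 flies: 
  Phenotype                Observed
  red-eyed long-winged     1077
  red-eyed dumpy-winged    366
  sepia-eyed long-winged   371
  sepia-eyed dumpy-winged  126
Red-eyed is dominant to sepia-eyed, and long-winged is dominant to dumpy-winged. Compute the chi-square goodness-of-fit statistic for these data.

0.531

A dihybrid F₂ with independent assortment and complete dominance at both loci gives a 9:3:3:1 phenotypic ratio.
Under the 9:3:3:1 hypothesis (Σ ratio = 16, N = 1940):
  red-eyed long-winged: 1940 × 9/16 = 1091.25
  red-eyed dumpy-winged: 1940 × 3/16 = 363.75
  sepia-eyed long-winged: 1940 × 3/16 = 363.75
  sepia-eyed dumpy-winged: 1940 × 1/16 = 121.25
χ² = Σ (O − E)² / E
  red-eyed long-winged: (1077 − 1091.25)² / 1091.25 = 0.1861
  red-eyed dumpy-winged: (366 − 363.75)² / 363.75 = 0.0139
  sepia-eyed long-winged: (371 − 363.75)² / 363.75 = 0.1445
  sepia-eyed dumpy-winged: (126 − 121.25)² / 121.25 = 0.1861
χ² = 0.1861 + 0.0139 + 0.1445 + 0.1861 = 0.5306 ≈ 0.531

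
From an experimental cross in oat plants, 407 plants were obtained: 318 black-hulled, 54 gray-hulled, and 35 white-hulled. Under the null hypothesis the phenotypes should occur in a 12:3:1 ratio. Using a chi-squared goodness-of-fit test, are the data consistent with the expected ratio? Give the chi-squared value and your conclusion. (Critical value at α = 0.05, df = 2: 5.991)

Expected counts for N = 407 under a 12:3:1 ratio (total parts = 16):
  black-hulled: 407 × 12/16 = 305.25
  gray-hulled: 407 × 3/16 = 76.3125
  white-hulled: 407 × 1/16 = 25.4375
χ² = Σ (O − E)² / E
  black-hulled: (318 − 305.25)² / 305.25 = 0.5326
  gray-hulled: (54 − 76.3125)² / 76.3125 = 6.5238
  white-hulled: (35 − 25.4375)² / 25.4375 = 3.5947
χ² = 0.5326 + 6.5238 + 3.5947 = 10.6511 ≈ 10.651
Degrees of freedom = 3 − 1 = 2; critical value at α = 0.05 is 5.991.
Since 10.651 > 5.991, we reject the null hypothesis — the data do not fit the 12:3:1 ratio.

10.651; not consistent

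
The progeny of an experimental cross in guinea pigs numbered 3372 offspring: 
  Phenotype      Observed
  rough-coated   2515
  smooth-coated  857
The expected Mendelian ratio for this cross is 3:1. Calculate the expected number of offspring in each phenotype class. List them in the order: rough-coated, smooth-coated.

Under the 3:1 hypothesis (Σ ratio = 4, N = 3372):
  rough-coated: 3372 × 3/4 = 2529
  smooth-coated: 3372 × 1/4 = 843

2529, 843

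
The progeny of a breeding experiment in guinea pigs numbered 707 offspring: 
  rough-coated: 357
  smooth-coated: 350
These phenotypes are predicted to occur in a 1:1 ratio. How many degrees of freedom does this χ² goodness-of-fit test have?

A goodness-of-fit test with 2 phenotype classes has df = 2 − 1 = 1.

1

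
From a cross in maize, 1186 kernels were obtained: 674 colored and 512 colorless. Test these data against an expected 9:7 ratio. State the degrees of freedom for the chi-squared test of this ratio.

A goodness-of-fit test with 2 phenotype classes has df = 2 − 1 = 1.

1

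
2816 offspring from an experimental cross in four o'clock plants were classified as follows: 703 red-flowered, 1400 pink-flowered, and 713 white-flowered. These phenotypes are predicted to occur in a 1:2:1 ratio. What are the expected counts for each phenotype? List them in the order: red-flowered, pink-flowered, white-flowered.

704, 1408, 704

The 1:2:1 ratio has 4 parts, so with N = 2816 the expected counts are:
  red-flowered: 2816 × 1/4 = 704
  pink-flowered: 2816 × 2/4 = 1408
  white-flowered: 2816 × 1/4 = 704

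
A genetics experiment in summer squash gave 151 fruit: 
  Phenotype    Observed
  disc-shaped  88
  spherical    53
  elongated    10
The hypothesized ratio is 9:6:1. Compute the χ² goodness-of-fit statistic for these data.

0.376

Under the 9:6:1 hypothesis (Σ ratio = 16, N = 151):
  disc-shaped: 151 × 9/16 = 84.9375
  spherical: 151 × 6/16 = 56.625
  elongated: 151 × 1/16 = 9.4375
χ² = Σ (O − E)² / E
  disc-shaped: (88 − 84.9375)² / 84.9375 = 0.1104
  spherical: (53 − 56.625)² / 56.625 = 0.2321
  elongated: (10 − 9.4375)² / 9.4375 = 0.0335
χ² = 0.1104 + 0.2321 + 0.0335 = 0.376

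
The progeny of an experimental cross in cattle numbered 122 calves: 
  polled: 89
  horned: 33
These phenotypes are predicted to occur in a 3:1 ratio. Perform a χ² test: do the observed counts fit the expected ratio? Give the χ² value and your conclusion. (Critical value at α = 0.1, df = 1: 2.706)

The 3:1 ratio has 4 parts, so with N = 122 the expected counts are:
  polled: 122 × 3/4 = 91.5
  horned: 122 × 1/4 = 30.5
χ² = Σ (O − E)² / E
  polled: (89 − 91.5)² / 91.5 = 0.0683
  horned: (33 − 30.5)² / 30.5 = 0.2049
χ² = 0.0683 + 0.2049 = 0.2732 ≈ 0.273
Degrees of freedom = 2 − 1 = 1; critical value at α = 0.1 is 2.706.
Since 0.273 < 2.706, we fail to reject the null hypothesis — the data are consistent with the 3:1 ratio.

0.273; consistent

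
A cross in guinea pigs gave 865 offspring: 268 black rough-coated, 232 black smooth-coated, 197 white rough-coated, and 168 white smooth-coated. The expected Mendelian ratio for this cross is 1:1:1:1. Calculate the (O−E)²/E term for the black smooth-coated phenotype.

Total ratio parts = 4. Expected numbers out of 865:
  black rough-coated: 865 × 1/4 = 216.25
  black smooth-coated: 865 × 1/4 = 216.25
  white rough-coated: 865 × 1/4 = 216.25
  white smooth-coated: 865 × 1/4 = 216.25
Contribution of black smooth-coated: (232 − 216.25)² / 216.25 = 1.1471

1.147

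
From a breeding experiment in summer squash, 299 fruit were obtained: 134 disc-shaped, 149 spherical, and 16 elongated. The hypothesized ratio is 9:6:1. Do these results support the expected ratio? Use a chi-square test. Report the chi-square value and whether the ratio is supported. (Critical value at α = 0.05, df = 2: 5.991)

19.463; not consistent

Under the 9:6:1 hypothesis (Σ ratio = 16, N = 299):
  disc-shaped: 299 × 9/16 = 168.1875
  spherical: 299 × 6/16 = 112.125
  elongated: 299 × 1/16 = 18.6875
χ² = Σ (O − E)² / E
  disc-shaped: (134 − 168.1875)² / 168.1875 = 6.9493
  spherical: (149 − 112.125)² / 112.125 = 12.1272
  elongated: (16 − 18.6875)² / 18.6875 = 0.3865
χ² = 6.9493 + 12.1272 + 0.3865 = 19.463
Degrees of freedom = 3 − 1 = 2; critical value at α = 0.05 is 5.991.
Since 19.463 > 5.991, we reject the null hypothesis — the data do not fit the 9:6:1 ratio.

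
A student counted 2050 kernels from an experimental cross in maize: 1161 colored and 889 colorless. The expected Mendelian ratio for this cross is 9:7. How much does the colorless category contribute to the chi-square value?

Under the 9:7 hypothesis (Σ ratio = 16, N = 2050):
  colored: 2050 × 9/16 = 1153.125
  colorless: 2050 × 7/16 = 896.875
Contribution of colorless: (889 − 896.875)² / 896.875 = 0.0691

0.069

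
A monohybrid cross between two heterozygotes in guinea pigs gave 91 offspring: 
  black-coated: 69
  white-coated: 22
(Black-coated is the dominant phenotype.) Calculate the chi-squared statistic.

0.033

For a monohybrid cross between heterozygotes with complete dominance, the expected phenotypic ratio is 3:1.
The 3:1 ratio has 4 parts, so with N = 91 the expected counts are:
  black-coated: 91 × 3/4 = 68.25
  white-coated: 91 × 1/4 = 22.75
χ² = Σ (O − E)² / E
  black-coated: (69 − 68.25)² / 68.25 = 0.0082
  white-coated: (22 − 22.75)² / 22.75 = 0.0247
χ² = 0.0082 + 0.0247 = 0.0329 ≈ 0.033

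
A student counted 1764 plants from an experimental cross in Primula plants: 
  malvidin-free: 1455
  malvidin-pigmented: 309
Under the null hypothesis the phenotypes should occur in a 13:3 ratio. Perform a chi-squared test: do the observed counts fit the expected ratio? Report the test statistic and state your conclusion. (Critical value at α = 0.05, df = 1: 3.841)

1.760; consistent

Expected counts for N = 1764 under a 13:3 ratio (total parts = 16):
  malvidin-free: 1764 × 13/16 = 1433.25
  malvidin-pigmented: 1764 × 3/16 = 330.75
χ² = Σ (O − E)² / E
  malvidin-free: (1455 − 1433.25)² / 1433.25 = 0.3301
  malvidin-pigmented: (309 − 330.75)² / 330.75 = 1.4303
χ² = 0.3301 + 1.4303 = 1.7604 ≈ 1.760
Degrees of freedom = 2 − 1 = 1; critical value at α = 0.05 is 3.841.
Since 1.760 < 3.841, we fail to reject the null hypothesis — the data are consistent with the 13:3 ratio.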